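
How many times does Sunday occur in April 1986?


April 1986 has 30 days
Anchor: Jan 1, 1986. With p = 1986 - 1 = 1985: (p + p//4 - p//100 + p//400) mod 7 = (1985 + 496 - 19 + 4) mod 7 = 2466 mod 7 = 2 -> Wednesday (Mon=0 ... Sun=6)
Days before April (Jan-Mar): 90; April 1 index = (2 + 90) mod 7 = 1 -> Tuesday
First Sunday is April 6
Sundays: 6, 13, 20, 27

4 Sundays


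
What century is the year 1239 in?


Century = (year - 1) // 100 + 1
= (1239 - 1) // 100 + 1
= 1238 // 100 + 1
= 12 + 1

13th century


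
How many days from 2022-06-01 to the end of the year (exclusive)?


Day of year: 152 of 365
Remaining = 365 - 152

213 days


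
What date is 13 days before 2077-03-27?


Start: 2077-03-27, subtract 13 days
27 - 13 = 14 stays within March 2077

Result: 2077-03-14


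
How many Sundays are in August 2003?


August 2003 has 31 days
Anchor: Jan 1, 2003. With p = 2003 - 1 = 2002: (p + p//4 - p//100 + p//400) mod 7 = (2002 + 500 - 20 + 5) mod 7 = 2487 mod 7 = 2 -> Wednesday (Mon=0 ... Sun=6)
Days before August (Jan-Jul): 212; August 1 index = (2 + 212) mod 7 = 4 -> Friday
First Sunday is August 3
Sundays: 3, 10, 17, 24, 31

5 Sundays


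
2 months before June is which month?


June is month 6
6 - 2 = 4

April


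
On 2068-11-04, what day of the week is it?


Date: November 4, 2068
Anchor: Jan 1, 2068. With p = 2068 - 1 = 2067: (p + p//4 - p//100 + p//400) mod 7 = (2067 + 516 - 20 + 5) mod 7 = 2568 mod 7 = 6 -> Sunday (Mon=0 ... Sun=6)
Days before November (Jan-Oct): 305; offset = 305 + 4 - 1 = 308
Weekday index = (6 + 308) mod 7 = 6

Day of the week: Sunday


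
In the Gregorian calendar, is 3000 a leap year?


Gregorian leap year rule: divisible by 4, but not by 100, unless also by 400.
3000 is divisible by 100 but not 400 -> not a leap year

No


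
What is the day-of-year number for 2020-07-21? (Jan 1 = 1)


Date: July 21, 2020
Days in months 1 through 6: 182
Plus 21 days in July

Day of year: 203


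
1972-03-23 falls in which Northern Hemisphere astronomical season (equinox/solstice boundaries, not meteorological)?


Date: March 23
Astronomical Spring (approx.; exact equinox/solstice day varies by year): March 20 to June 20
March 23 falls within the Spring window

Spring


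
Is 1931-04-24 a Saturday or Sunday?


Anchor: Jan 1, 1931. With p = 1931 - 1 = 1930: (p + p//4 - p//100 + p//400) mod 7 = (1930 + 482 - 19 + 4) mod 7 = 2397 mod 7 = 3 -> Thursday (Mon=0 ... Sun=6)
Day of year: 114; offset = 113
Weekday index = (3 + 113) mod 7 = 4 -> Friday
Weekend days: Saturday, Sunday

No


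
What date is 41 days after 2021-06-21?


Start: 2021-06-21, add 41 days
June 2021 has 30 days: 30 - 21 = 9 days to June 30 -> 32 left
July 2021 has 31 days -> 1 left
August 2021: 1 <= 31 -> lands on August 1

Result: 2021-08-01


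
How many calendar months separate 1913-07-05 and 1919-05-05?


From July 1913 to May 1919
6 years * 12 = 72 months, minus 2 months = 70

70 months


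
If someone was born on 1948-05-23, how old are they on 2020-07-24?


Birth: 1948-05-23
Reference: 2020-07-24
Year difference: 2020 - 1948 = 72

72 years old


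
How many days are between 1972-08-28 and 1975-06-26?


From 1972-08-28 to 1975-06-26
1972-08-28: days before August = 31 + 29 + 31 + 30 + 31 + 30 + 31 = 213 (1972 is a leap year); day of year = 213 + 28 = 241
1975-06-26: days before June = 31 + 28 + 31 + 30 + 31 = 151 (1975 is not a leap year); day of year = 151 + 26 = 177
Rest of 1972: 366 - 241 = 125
Full years 1973 (365), 1974 (365): 730
Total = 125 + 730 + 177 = 1032

1032 days


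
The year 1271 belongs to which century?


Century = (year - 1) // 100 + 1
= (1271 - 1) // 100 + 1
= 1270 // 100 + 1
= 12 + 1

13th century


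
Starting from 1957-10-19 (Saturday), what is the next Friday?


Current: Saturday
Target: Friday
Days ahead: 6

Next Friday: 1957-10-25


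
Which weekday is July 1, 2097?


Target: July 1, 2097
Anchor: Jan 1, 2097. With p = 2097 - 1 = 2096: (p + p//4 - p//100 + p//400) mod 7 = (2096 + 524 - 20 + 5) mod 7 = 2605 mod 7 = 1 -> Tuesday (Mon=0 ... Sun=6)
Days before July (Jan-Jun): 181 days
Weekday index = (1 + 181) mod 7 = 0

Monday


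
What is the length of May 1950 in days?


May 1950

31 days


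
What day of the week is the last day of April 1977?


April 1977 has 30 days
Anchor: Jan 1, 1977. With p = 1977 - 1 = 1976: (p + p//4 - p//100 + p//400) mod 7 = (1976 + 494 - 19 + 4) mod 7 = 2455 mod 7 = 5 -> Saturday (Mon=0 ... Sun=6)
Days before April (Jan-Mar): 90; April 1 index = (5 + 90) mod 7 = 4 -> Friday
Last day offset: 30 - 1 = 29 days
Weekday index = (4 + 29) mod 7 = 5

Saturday, April 30


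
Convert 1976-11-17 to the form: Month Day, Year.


ISO 1976-11-17 parses as year=1976, month=11, day=17
Month 11 -> November

November 17, 1976


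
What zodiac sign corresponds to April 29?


Date: April 29
Conventional tropical zodiac dates: Taurus from April 20 onward; Gemini starts May 21
April 29 falls within the Taurus range

Taurus


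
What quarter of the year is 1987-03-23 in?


Month: March (month 3)
Q1: Jan-Mar, Q2: Apr-Jun, Q3: Jul-Sep, Q4: Oct-Dec

Q1


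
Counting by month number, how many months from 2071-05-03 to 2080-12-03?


From May 2071 to December 2080
9 years * 12 = 108 months, plus 7 months = 115

115 months


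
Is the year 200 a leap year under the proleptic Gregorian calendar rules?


Gregorian leap year rule: divisible by 4, but not by 100, unless also by 400.
200 is divisible by 100 but not 400 -> not a leap year

No


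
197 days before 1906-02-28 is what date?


Start: 1906-02-28, subtract 197 days
Back 28 days from February 28 reaches January 31, 1906 -> 169 left
January 1906 has 31 days -> back to December 31, 1905 -> 138 left
December 1905 has 31 days -> back to November 30, 1905 -> 107 left
November 1905 has 30 days -> back to October 31, 1905 -> 77 left
October 1905 has 31 days -> back to September 30, 1905 -> 46 left
September 1905 has 30 days -> back to August 31, 1905 -> 16 left
August 1905: 31 - 16 = 15 -> lands on August 15

Result: 1905-08-15


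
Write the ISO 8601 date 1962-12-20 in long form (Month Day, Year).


ISO 1962-12-20 parses as year=1962, month=12, day=20
Month 12 -> December

December 20, 1962


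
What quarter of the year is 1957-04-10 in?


Month: April (month 4)
Q1: Jan-Mar, Q2: Apr-Jun, Q3: Jul-Sep, Q4: Oct-Dec

Q2


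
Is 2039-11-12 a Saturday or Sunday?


Anchor: Jan 1, 2039. With p = 2039 - 1 = 2038: (p + p//4 - p//100 + p//400) mod 7 = (2038 + 509 - 20 + 5) mod 7 = 2532 mod 7 = 5 -> Saturday (Mon=0 ... Sun=6)
Day of year: 316; offset = 315
Weekday index = (5 + 315) mod 7 = 5 -> Saturday
Weekend days: Saturday, Sunday

Yes


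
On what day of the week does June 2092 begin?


Target: June 1, 2092
Anchor: Jan 1, 2092. With p = 2092 - 1 = 2091: (p + p//4 - p//100 + p//400) mod 7 = (2091 + 522 - 20 + 5) mod 7 = 2598 mod 7 = 1 -> Tuesday (Mon=0 ... Sun=6)
Days before June (Jan-May): 152 days
Weekday index = (1 + 152) mod 7 = 6

Sunday


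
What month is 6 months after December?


December is month 12
12 + 6 = 18; wrap: 18 - 12 = 6

June


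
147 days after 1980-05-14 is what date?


Start: 1980-05-14, add 147 days
May 1980 has 31 days: 31 - 14 = 17 days to May 31 -> 130 left
June 1980 has 30 days -> 100 left
July 1980 has 31 days -> 69 left
August 1980 has 31 days -> 38 left
September 1980 has 30 days -> 8 left
October 1980: 8 <= 31 -> lands on October 8

Result: 1980-10-08


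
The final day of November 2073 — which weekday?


November 2073 has 30 days
Anchor: Jan 1, 2073. With p = 2073 - 1 = 2072: (p + p//4 - p//100 + p//400) mod 7 = (2072 + 518 - 20 + 5) mod 7 = 2575 mod 7 = 6 -> Sunday (Mon=0 ... Sun=6)
Days before November (Jan-Oct): 304; November 1 index = (6 + 304) mod 7 = 2 -> Wednesday
Last day offset: 30 - 1 = 29 days
Weekday index = (2 + 29) mod 7 = 3

Thursday, November 30


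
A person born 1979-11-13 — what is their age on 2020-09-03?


Birth: 1979-11-13
Reference: 2020-09-03
Year difference: 2020 - 1979 = 41
Birthday not yet reached in 2020, subtract 1

40 years old


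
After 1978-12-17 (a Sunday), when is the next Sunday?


Current: Sunday
Target: Sunday
Days ahead: 7

Next Sunday: 1978-12-24


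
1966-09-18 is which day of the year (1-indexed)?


Date: September 18, 1966
Days in months 1 through 8: 243
Plus 18 days in September

Day of year: 261


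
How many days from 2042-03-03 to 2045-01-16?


From 2042-03-03 to 2045-01-16
2042-03-03: days before March = 31 + 28 = 59 (2042 is not a leap year); day of year = 59 + 3 = 62
2045-01-16: day of year = 16
Rest of 2042: 365 - 62 = 303
Full years 2043 (365), 2044 (366): 731
Total = 303 + 731 + 16 = 1050

1050 days


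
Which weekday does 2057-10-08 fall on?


Date: October 8, 2057
Anchor: Jan 1, 2057. With p = 2057 - 1 = 2056: (p + p//4 - p//100 + p//400) mod 7 = (2056 + 514 - 20 + 5) mod 7 = 2555 mod 7 = 0 -> Monday (Mon=0 ... Sun=6)
Days before October (Jan-Sep): 273; offset = 273 + 8 - 1 = 280
Weekday index = (0 + 280) mod 7 = 0

Day of the week: Monday


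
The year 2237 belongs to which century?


Century = (year - 1) // 100 + 1
= (2237 - 1) // 100 + 1
= 2236 // 100 + 1
= 22 + 1

23rd century


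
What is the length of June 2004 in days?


June 2004

30 days


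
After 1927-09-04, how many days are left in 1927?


Day of year: 247 of 365
Remaining = 365 - 247

118 days


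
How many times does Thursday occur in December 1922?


December 1922 has 31 days
Anchor: Jan 1, 1922. With p = 1922 - 1 = 1921: (p + p//4 - p//100 + p//400) mod 7 = (1921 + 480 - 19 + 4) mod 7 = 2386 mod 7 = 6 -> Sunday (Mon=0 ... Sun=6)
Days before December (Jan-Nov): 334; December 1 index = (6 + 334) mod 7 = 4 -> Friday
First Thursday is December 7
Thursdays: 7, 14, 21, 28

4 Thursdays


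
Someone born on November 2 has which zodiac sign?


Date: November 2
Conventional tropical zodiac dates: Scorpio from October 23 onward; Sagittarius starts November 22
November 2 falls within the Scorpio range

Scorpio


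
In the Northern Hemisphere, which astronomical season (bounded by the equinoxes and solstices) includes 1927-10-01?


Date: October 1
Astronomical Autumn (approx.; exact equinox/solstice day varies by year): September 22 to December 20
October 1 falls within the Autumn window

Autumn


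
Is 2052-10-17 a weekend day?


Anchor: Jan 1, 2052. With p = 2052 - 1 = 2051: (p + p//4 - p//100 + p//400) mod 7 = (2051 + 512 - 20 + 5) mod 7 = 2548 mod 7 = 0 -> Monday (Mon=0 ... Sun=6)
Day of year: 291; offset = 290
Weekday index = (0 + 290) mod 7 = 3 -> Thursday
Weekend days: Saturday, Sunday

No


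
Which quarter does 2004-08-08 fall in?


Month: August (month 8)
Q1: Jan-Mar, Q2: Apr-Jun, Q3: Jul-Sep, Q4: Oct-Dec

Q3


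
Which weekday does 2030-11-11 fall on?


Date: November 11, 2030
Anchor: Jan 1, 2030. With p = 2030 - 1 = 2029: (p + p//4 - p//100 + p//400) mod 7 = (2029 + 507 - 20 + 5) mod 7 = 2521 mod 7 = 1 -> Tuesday (Mon=0 ... Sun=6)
Days before November (Jan-Oct): 304; offset = 304 + 11 - 1 = 314
Weekday index = (1 + 314) mod 7 = 0

Day of the week: Monday


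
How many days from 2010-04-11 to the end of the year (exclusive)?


Day of year: 101 of 365
Remaining = 365 - 101

264 days


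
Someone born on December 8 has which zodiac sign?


Date: December 8
Conventional tropical zodiac dates: Sagittarius from November 22 onward; Capricorn starts December 22
December 8 falls within the Sagittarius range

Sagittarius


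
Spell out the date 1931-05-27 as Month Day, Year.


ISO 1931-05-27 parses as year=1931, month=05, day=27
Month 5 -> May

May 27, 1931


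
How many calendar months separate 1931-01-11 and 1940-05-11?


From January 1931 to May 1940
9 years * 12 = 108 months, plus 4 months = 112

112 months


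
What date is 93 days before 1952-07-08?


Start: 1952-07-08, subtract 93 days
Back 8 days from July 8 reaches June 30, 1952 -> 85 left
June 1952 has 30 days -> back to May 31, 1952 -> 55 left
May 1952 has 31 days -> back to April 30, 1952 -> 24 left
April 1952: 30 - 24 = 6 -> lands on April 6

Result: 1952-04-06


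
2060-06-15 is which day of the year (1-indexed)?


Date: June 15, 2060
Days in months 1 through 5: 152
Plus 15 days in June

Day of year: 167


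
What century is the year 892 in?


Century = (year - 1) // 100 + 1
= (892 - 1) // 100 + 1
= 891 // 100 + 1
= 8 + 1

9th century


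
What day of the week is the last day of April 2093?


April 2093 has 30 days
Anchor: Jan 1, 2093. With p = 2093 - 1 = 2092: (p + p//4 - p//100 + p//400) mod 7 = (2092 + 523 - 20 + 5) mod 7 = 2600 mod 7 = 3 -> Thursday (Mon=0 ... Sun=6)
Days before April (Jan-Mar): 90; April 1 index = (3 + 90) mod 7 = 2 -> Wednesday
Last day offset: 30 - 1 = 29 days
Weekday index = (2 + 29) mod 7 = 3

Thursday, April 30


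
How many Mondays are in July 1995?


July 1995 has 31 days
Anchor: Jan 1, 1995. With p = 1995 - 1 = 1994: (p + p//4 - p//100 + p//400) mod 7 = (1994 + 498 - 19 + 4) mod 7 = 2477 mod 7 = 6 -> Sunday (Mon=0 ... Sun=6)
Days before July (Jan-Jun): 181; July 1 index = (6 + 181) mod 7 = 5 -> Saturday
First Monday is July 3
Mondays: 3, 10, 17, 24, 31

5 Mondays


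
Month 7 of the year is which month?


Month 7 of 12

July


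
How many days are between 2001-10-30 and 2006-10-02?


From 2001-10-30 to 2006-10-02
2001-10-30: days before October = 31 + 28 + 31 + 30 + 31 + 30 + 31 + 31 + 30 = 273 (2001 is not a leap year); day of year = 273 + 30 = 303
2006-10-02: days before October = 31 + 28 + 31 + 30 + 31 + 30 + 31 + 31 + 30 = 273 (2006 is not a leap year); day of year = 273 + 2 = 275
Rest of 2001: 365 - 303 = 62
Full years 2002 (365), 2003 (365), 2004 (366), 2005 (365): 1461
Total = 62 + 1461 + 275 = 1798

1798 days


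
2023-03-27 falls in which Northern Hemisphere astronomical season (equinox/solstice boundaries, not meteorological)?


Date: March 27
Astronomical Spring (approx.; exact equinox/solstice day varies by year): March 20 to June 20
March 27 falls within the Spring window

Spring


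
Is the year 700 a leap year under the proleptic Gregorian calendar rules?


Gregorian leap year rule: divisible by 4, but not by 100, unless also by 400.
700 is divisible by 100 but not 400 -> not a leap year

No


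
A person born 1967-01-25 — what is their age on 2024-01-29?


Birth: 1967-01-25
Reference: 2024-01-29
Year difference: 2024 - 1967 = 57

57 years old


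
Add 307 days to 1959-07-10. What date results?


Start: 1959-07-10, add 307 days
July 1959 has 31 days: 31 - 10 = 21 days to July 31 -> 286 left
August 1959 has 31 days -> 255 left
September 1959 has 30 days -> 225 left
October 1959 has 31 days -> 194 left
November 1959 has 30 days -> 164 left
December 1959 has 31 days -> 133 left
January 1960 has 31 days -> 102 left
February 1960 has 29 days -> 73 left
March 1960 has 31 days -> 42 left
April 1960 has 30 days -> 12 left
May 1960: 12 <= 31 -> lands on May 12

Result: 1960-05-12


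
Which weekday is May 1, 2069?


Target: May 1, 2069
Anchor: Jan 1, 2069. With p = 2069 - 1 = 2068: (p + p//4 - p//100 + p//400) mod 7 = (2068 + 517 - 20 + 5) mod 7 = 2570 mod 7 = 1 -> Tuesday (Mon=0 ... Sun=6)
Days before May (Jan-Apr): 120 days
Weekday index = (1 + 120) mod 7 = 2

Wednesday


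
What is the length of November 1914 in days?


November 1914

30 days


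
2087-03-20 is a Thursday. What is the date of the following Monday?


Current: Thursday
Target: Monday
Days ahead: 4

Next Monday: 2087-03-24


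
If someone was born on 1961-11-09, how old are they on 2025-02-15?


Birth: 1961-11-09
Reference: 2025-02-15
Year difference: 2025 - 1961 = 64
Birthday not yet reached in 2025, subtract 1

63 years old


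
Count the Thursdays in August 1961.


August 1961 has 31 days
Anchor: Jan 1, 1961. With p = 1961 - 1 = 1960: (p + p//4 - p//100 + p//400) mod 7 = (1960 + 490 - 19 + 4) mod 7 = 2435 mod 7 = 6 -> Sunday (Mon=0 ... Sun=6)
Days before August (Jan-Jul): 212; August 1 index = (6 + 212) mod 7 = 1 -> Tuesday
First Thursday is August 3
Thursdays: 3, 10, 17, 24, 31

5 Thursdays


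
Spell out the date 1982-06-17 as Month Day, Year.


ISO 1982-06-17 parses as year=1982, month=06, day=17
Month 6 -> June

June 17, 1982


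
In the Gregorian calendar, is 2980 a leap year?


Gregorian leap year rule: divisible by 4, but not by 100, unless also by 400.
2980 is divisible by 4 but not 100 -> leap year

Yes


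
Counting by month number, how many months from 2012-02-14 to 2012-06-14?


From February 2012 to June 2012
0 years * 12 = 0 months, plus 4 months = 4

4 months


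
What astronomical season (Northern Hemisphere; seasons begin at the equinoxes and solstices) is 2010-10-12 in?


Date: October 12
Astronomical Autumn (approx.; exact equinox/solstice day varies by year): September 22 to December 20
October 12 falls within the Autumn window

Autumn


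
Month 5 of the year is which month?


Month 5 of 12

May


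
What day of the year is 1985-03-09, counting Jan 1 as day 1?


Date: March 9, 1985
Days in months 1 through 2: 59
Plus 9 days in March

Day of year: 68


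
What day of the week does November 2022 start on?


Target: November 1, 2022
Anchor: Jan 1, 2022. With p = 2022 - 1 = 2021: (p + p//4 - p//100 + p//400) mod 7 = (2021 + 505 - 20 + 5) mod 7 = 2511 mod 7 = 5 -> Saturday (Mon=0 ... Sun=6)
Days before November (Jan-Oct): 304 days
Weekday index = (5 + 304) mod 7 = 1

Tuesday


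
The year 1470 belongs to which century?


Century = (year - 1) // 100 + 1
= (1470 - 1) // 100 + 1
= 1469 // 100 + 1
= 14 + 1

15th century


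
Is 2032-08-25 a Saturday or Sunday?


Anchor: Jan 1, 2032. With p = 2032 - 1 = 2031: (p + p//4 - p//100 + p//400) mod 7 = (2031 + 507 - 20 + 5) mod 7 = 2523 mod 7 = 3 -> Thursday (Mon=0 ... Sun=6)
Day of year: 238; offset = 237
Weekday index = (3 + 237) mod 7 = 2 -> Wednesday
Weekend days: Saturday, Sunday

No


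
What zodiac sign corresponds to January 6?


Date: January 6
Conventional tropical zodiac dates: Capricorn from December 22 onward; Aquarius starts January 20
January 6 falls within the Capricorn range

Capricorn


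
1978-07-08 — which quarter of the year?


Month: July (month 7)
Q1: Jan-Mar, Q2: Apr-Jun, Q3: Jul-Sep, Q4: Oct-Dec

Q3


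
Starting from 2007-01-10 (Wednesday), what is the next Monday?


Current: Wednesday
Target: Monday
Days ahead: 5

Next Monday: 2007-01-15


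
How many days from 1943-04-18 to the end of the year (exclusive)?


Day of year: 108 of 365
Remaining = 365 - 108

257 days


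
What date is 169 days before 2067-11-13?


Start: 2067-11-13, subtract 169 days
Back 13 days from November 13 reaches October 31, 2067 -> 156 left
October 2067 has 31 days -> back to September 30, 2067 -> 125 left
September 2067 has 30 days -> back to August 31, 2067 -> 95 left
August 2067 has 31 days -> back to July 31, 2067 -> 64 left
July 2067 has 31 days -> back to June 30, 2067 -> 33 left
June 2067 has 30 days -> back to May 31, 2067 -> 3 left
May 2067: 31 - 3 = 28 -> lands on May 28

Result: 2067-05-28


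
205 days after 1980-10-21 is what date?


Start: 1980-10-21, add 205 days
October 1980 has 31 days: 31 - 21 = 10 days to October 31 -> 195 left
November 1980 has 30 days -> 165 left
December 1980 has 31 days -> 134 left
January 1981 has 31 days -> 103 left
February 1981 has 28 days -> 75 left
March 1981 has 31 days -> 44 left
April 1981 has 30 days -> 14 left
May 1981: 14 <= 31 -> lands on May 14

Result: 1981-05-14


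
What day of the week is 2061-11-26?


Date: November 26, 2061
Anchor: Jan 1, 2061. With p = 2061 - 1 = 2060: (p + p//4 - p//100 + p//400) mod 7 = (2060 + 515 - 20 + 5) mod 7 = 2560 mod 7 = 5 -> Saturday (Mon=0 ... Sun=6)
Days before November (Jan-Oct): 304; offset = 304 + 26 - 1 = 329
Weekday index = (5 + 329) mod 7 = 5

Day of the week: Saturday


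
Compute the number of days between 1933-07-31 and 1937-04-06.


From 1933-07-31 to 1937-04-06
1933-07-31: days before July = 31 + 28 + 31 + 30 + 31 + 30 = 181 (1933 is not a leap year); day of year = 181 + 31 = 212
1937-04-06: days before April = 31 + 28 + 31 = 90 (1937 is not a leap year); day of year = 90 + 6 = 96
Rest of 1933: 365 - 212 = 153
Full years 1934 (365), 1935 (365), 1936 (366): 1096
Total = 153 + 1096 + 96 = 1345

1345 days


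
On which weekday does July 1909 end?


July 1909 has 31 days
Anchor: Jan 1, 1909. With p = 1909 - 1 = 1908: (p + p//4 - p//100 + p//400) mod 7 = (1908 + 477 - 19 + 4) mod 7 = 2370 mod 7 = 4 -> Friday (Mon=0 ... Sun=6)
Days before July (Jan-Jun): 181; July 1 index = (4 + 181) mod 7 = 3 -> Thursday
Last day offset: 31 - 1 = 30 days
Weekday index = (3 + 30) mod 7 = 5

Saturday, July 31


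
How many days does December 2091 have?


December 2091

31 days


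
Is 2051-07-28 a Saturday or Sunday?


Anchor: Jan 1, 2051. With p = 2051 - 1 = 2050: (p + p//4 - p//100 + p//400) mod 7 = (2050 + 512 - 20 + 5) mod 7 = 2547 mod 7 = 6 -> Sunday (Mon=0 ... Sun=6)
Day of year: 209; offset = 208
Weekday index = (6 + 208) mod 7 = 4 -> Friday
Weekend days: Saturday, Sunday

No


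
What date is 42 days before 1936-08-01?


Start: 1936-08-01, subtract 42 days
Back 1 day from August 1 reaches July 31, 1936 -> 41 left
July 1936 has 31 days -> back to June 30, 1936 -> 10 left
June 1936: 30 - 10 = 20 -> lands on June 20

Result: 1936-06-20


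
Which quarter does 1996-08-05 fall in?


Month: August (month 8)
Q1: Jan-Mar, Q2: Apr-Jun, Q3: Jul-Sep, Q4: Oct-Dec

Q3


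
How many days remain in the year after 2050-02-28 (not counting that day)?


Day of year: 59 of 365
Remaining = 365 - 59

306 days


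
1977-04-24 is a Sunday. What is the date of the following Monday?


Current: Sunday
Target: Monday
Days ahead: 1

Next Monday: 1977-04-25


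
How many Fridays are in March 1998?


March 1998 has 31 days
Anchor: Jan 1, 1998. With p = 1998 - 1 = 1997: (p + p//4 - p//100 + p//400) mod 7 = (1997 + 499 - 19 + 4) mod 7 = 2481 mod 7 = 3 -> Thursday (Mon=0 ... Sun=6)
Days before March (Jan-Feb): 59; March 1 index = (3 + 59) mod 7 = 6 -> Sunday
First Friday is March 6
Fridays: 6, 13, 20, 27

4 Fridays


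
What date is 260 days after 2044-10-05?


Start: 2044-10-05, add 260 days
October 2044 has 31 days: 31 - 5 = 26 days to October 31 -> 234 left
November 2044 has 30 days -> 204 left
December 2044 has 31 days -> 173 left
January 2045 has 31 days -> 142 left
February 2045 has 28 days -> 114 left
March 2045 has 31 days -> 83 left
April 2045 has 30 days -> 53 left
May 2045 has 31 days -> 22 left
June 2045: 22 <= 30 -> lands on June 22

Result: 2045-06-22


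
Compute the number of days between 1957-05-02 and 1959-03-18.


From 1957-05-02 to 1959-03-18
1957-05-02: days before May = 31 + 28 + 31 + 30 = 120 (1957 is not a leap year); day of year = 120 + 2 = 122
1959-03-18: days before March = 31 + 28 = 59 (1959 is not a leap year); day of year = 59 + 18 = 77
Rest of 1957: 365 - 122 = 243
Full years 1958 (365): 365
Total = 243 + 365 + 77 = 685

685 days


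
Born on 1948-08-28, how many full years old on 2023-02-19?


Birth: 1948-08-28
Reference: 2023-02-19
Year difference: 2023 - 1948 = 75
Birthday not yet reached in 2023, subtract 1

74 years old


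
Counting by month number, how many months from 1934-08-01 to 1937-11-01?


From August 1934 to November 1937
3 years * 12 = 36 months, plus 3 months = 39

39 months


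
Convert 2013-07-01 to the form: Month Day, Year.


ISO 2013-07-01 parses as year=2013, month=07, day=01
Month 7 -> July

July 1, 2013


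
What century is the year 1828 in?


Century = (year - 1) // 100 + 1
= (1828 - 1) // 100 + 1
= 1827 // 100 + 1
= 18 + 1

19th century


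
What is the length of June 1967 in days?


June 1967

30 days


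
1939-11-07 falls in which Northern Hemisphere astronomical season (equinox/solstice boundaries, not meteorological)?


Date: November 7
Astronomical Autumn (approx.; exact equinox/solstice day varies by year): September 22 to December 20
November 7 falls within the Autumn window

Autumn


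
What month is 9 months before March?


March is month 3
3 - 9 = -6; wrap: -6 + 12 = 6

June


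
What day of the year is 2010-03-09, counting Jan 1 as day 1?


Date: March 9, 2010
Days in months 1 through 2: 59
Plus 9 days in March

Day of year: 68


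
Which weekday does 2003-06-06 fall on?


Date: June 6, 2003
Anchor: Jan 1, 2003. With p = 2003 - 1 = 2002: (p + p//4 - p//100 + p//400) mod 7 = (2002 + 500 - 20 + 5) mod 7 = 2487 mod 7 = 2 -> Wednesday (Mon=0 ... Sun=6)
Days before June (Jan-May): 151; offset = 151 + 6 - 1 = 156
Weekday index = (2 + 156) mod 7 = 4

Day of the week: Friday


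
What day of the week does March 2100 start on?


Target: March 1, 2100
Anchor: Jan 1, 2100. With p = 2100 - 1 = 2099: (p + p//4 - p//100 + p//400) mod 7 = (2099 + 524 - 20 + 5) mod 7 = 2608 mod 7 = 4 -> Friday (Mon=0 ... Sun=6)
Days before March (Jan-Feb): 59 days
Weekday index = (4 + 59) mod 7 = 0

Monday


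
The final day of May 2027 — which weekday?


May 2027 has 31 days
Anchor: Jan 1, 2027. With p = 2027 - 1 = 2026: (p + p//4 - p//100 + p//400) mod 7 = (2026 + 506 - 20 + 5) mod 7 = 2517 mod 7 = 4 -> Friday (Mon=0 ... Sun=6)
Days before May (Jan-Apr): 120; May 1 index = (4 + 120) mod 7 = 5 -> Saturday
Last day offset: 31 - 1 = 30 days
Weekday index = (5 + 30) mod 7 = 0

Monday, May 31


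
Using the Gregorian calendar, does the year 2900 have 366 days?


Gregorian leap year rule: divisible by 4, but not by 100, unless also by 400.
2900 is divisible by 100 but not 400 -> not a leap year

No


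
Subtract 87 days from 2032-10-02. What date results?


Start: 2032-10-02, subtract 87 days
Back 2 days from October 2 reaches September 30, 2032 -> 85 left
September 2032 has 30 days -> back to August 31, 2032 -> 55 left
August 2032 has 31 days -> back to July 31, 2032 -> 24 left
July 2032: 31 - 24 = 7 -> lands on July 7

Result: 2032-07-07


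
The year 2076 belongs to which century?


Century = (year - 1) // 100 + 1
= (2076 - 1) // 100 + 1
= 2075 // 100 + 1
= 20 + 1

21st century


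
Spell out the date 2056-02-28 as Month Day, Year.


ISO 2056-02-28 parses as year=2056, month=02, day=28
Month 2 -> February

February 28, 2056


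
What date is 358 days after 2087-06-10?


Start: 2087-06-10, add 358 days
June 2087 has 30 days: 30 - 10 = 20 days to June 30 -> 338 left
July 2087 has 31 days -> 307 left
August 2087 has 31 days -> 276 left
September 2087 has 30 days -> 246 left
October 2087 has 31 days -> 215 left
November 2087 has 30 days -> 185 left
December 2087 has 31 days -> 154 left
January 2088 has 31 days -> 123 left
February 2088 has 29 days -> 94 left
March 2088 has 31 days -> 63 left
April 2088 has 30 days -> 33 left
May 2088 has 31 days -> 2 left
June 2088: 2 <= 30 -> lands on June 2

Result: 2088-06-02


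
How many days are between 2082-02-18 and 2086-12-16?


From 2082-02-18 to 2086-12-16
2082-02-18: days before February = 31; day of year = 31 + 18 = 49
2086-12-16: days before December = 31 + 28 + 31 + 30 + 31 + 30 + 31 + 31 + 30 + 31 + 30 = 334 (2086 is not a leap year); day of year = 334 + 16 = 350
Rest of 2082: 365 - 49 = 316
Full years 2083 (365), 2084 (366), 2085 (365): 1096
Total = 316 + 1096 + 350 = 1762

1762 days


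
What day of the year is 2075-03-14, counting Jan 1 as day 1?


Date: March 14, 2075
Days in months 1 through 2: 59
Plus 14 days in March

Day of year: 73


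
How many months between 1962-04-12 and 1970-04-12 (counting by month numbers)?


From April 1962 to April 1970
8 years * 12 = 96 months = 96

96 months


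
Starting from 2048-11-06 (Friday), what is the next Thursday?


Current: Friday
Target: Thursday
Days ahead: 6

Next Thursday: 2048-11-12


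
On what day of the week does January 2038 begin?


Target: January 1, 2038
Anchor: Jan 1, 2038. With p = 2038 - 1 = 2037: (p + p//4 - p//100 + p//400) mod 7 = (2037 + 509 - 20 + 5) mod 7 = 2531 mod 7 = 4 -> Friday (Mon=0 ... Sun=6)
Offset from anchor: 0 days
Weekday index = (4 + 0) mod 7 = 4

Friday


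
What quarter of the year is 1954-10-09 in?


Month: October (month 10)
Q1: Jan-Mar, Q2: Apr-Jun, Q3: Jul-Sep, Q4: Oct-Dec

Q4


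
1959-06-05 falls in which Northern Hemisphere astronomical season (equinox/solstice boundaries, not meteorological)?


Date: June 5
Astronomical Spring (approx.; exact equinox/solstice day varies by year): March 20 to June 20
June 5 falls within the Spring window

Spring


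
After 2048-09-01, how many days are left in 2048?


Day of year: 245 of 366
Remaining = 366 - 245

121 days


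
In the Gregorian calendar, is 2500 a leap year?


Gregorian leap year rule: divisible by 4, but not by 100, unless also by 400.
2500 is divisible by 100 but not 400 -> not a leap year

No


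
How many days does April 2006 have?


April 2006

30 days


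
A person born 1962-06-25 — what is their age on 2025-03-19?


Birth: 1962-06-25
Reference: 2025-03-19
Year difference: 2025 - 1962 = 63
Birthday not yet reached in 2025, subtract 1

62 years old


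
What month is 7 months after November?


November is month 11
11 + 7 = 18; wrap: 18 - 12 = 6

June


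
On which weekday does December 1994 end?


December 1994 has 31 days
Anchor: Jan 1, 1994. With p = 1994 - 1 = 1993: (p + p//4 - p//100 + p//400) mod 7 = (1993 + 498 - 19 + 4) mod 7 = 2476 mod 7 = 5 -> Saturday (Mon=0 ... Sun=6)
Days before December (Jan-Nov): 334; December 1 index = (5 + 334) mod 7 = 3 -> Thursday
Last day offset: 31 - 1 = 30 days
Weekday index = (3 + 30) mod 7 = 5

Saturday, December 31


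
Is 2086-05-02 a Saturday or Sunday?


Anchor: Jan 1, 2086. With p = 2086 - 1 = 2085: (p + p//4 - p//100 + p//400) mod 7 = (2085 + 521 - 20 + 5) mod 7 = 2591 mod 7 = 1 -> Tuesday (Mon=0 ... Sun=6)
Day of year: 122; offset = 121
Weekday index = (1 + 121) mod 7 = 3 -> Thursday
Weekend days: Saturday, Sunday

No


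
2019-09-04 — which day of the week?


Date: September 4, 2019
Anchor: Jan 1, 2019. With p = 2019 - 1 = 2018: (p + p//4 - p//100 + p//400) mod 7 = (2018 + 504 - 20 + 5) mod 7 = 2507 mod 7 = 1 -> Tuesday (Mon=0 ... Sun=6)
Days before September (Jan-Aug): 243; offset = 243 + 4 - 1 = 246
Weekday index = (1 + 246) mod 7 = 2

Day of the week: Wednesday


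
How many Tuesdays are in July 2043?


July 2043 has 31 days
Anchor: Jan 1, 2043. With p = 2043 - 1 = 2042: (p + p//4 - p//100 + p//400) mod 7 = (2042 + 510 - 20 + 5) mod 7 = 2537 mod 7 = 3 -> Thursday (Mon=0 ... Sun=6)
Days before July (Jan-Jun): 181; July 1 index = (3 + 181) mod 7 = 2 -> Wednesday
First Tuesday is July 7
Tuesdays: 7, 14, 21, 28

4 Tuesdays


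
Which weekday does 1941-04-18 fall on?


Date: April 18, 1941
Anchor: Jan 1, 1941. With p = 1941 - 1 = 1940: (p + p//4 - p//100 + p//400) mod 7 = (1940 + 485 - 19 + 4) mod 7 = 2410 mod 7 = 2 -> Wednesday (Mon=0 ... Sun=6)
Days before April (Jan-Mar): 90; offset = 90 + 18 - 1 = 107
Weekday index = (2 + 107) mod 7 = 4

Day of the week: Friday


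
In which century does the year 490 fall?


Century = (year - 1) // 100 + 1
= (490 - 1) // 100 + 1
= 489 // 100 + 1
= 4 + 1

5th century


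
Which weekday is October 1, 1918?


Target: October 1, 1918
Anchor: Jan 1, 1918. With p = 1918 - 1 = 1917: (p + p//4 - p//100 + p//400) mod 7 = (1917 + 479 - 19 + 4) mod 7 = 2381 mod 7 = 1 -> Tuesday (Mon=0 ... Sun=6)
Days before October (Jan-Sep): 273 days
Weekday index = (1 + 273) mod 7 = 1

Tuesday


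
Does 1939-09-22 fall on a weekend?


Anchor: Jan 1, 1939. With p = 1939 - 1 = 1938: (p + p//4 - p//100 + p//400) mod 7 = (1938 + 484 - 19 + 4) mod 7 = 2407 mod 7 = 6 -> Sunday (Mon=0 ... Sun=6)
Day of year: 265; offset = 264
Weekday index = (6 + 264) mod 7 = 4 -> Friday
Weekend days: Saturday, Sunday

No


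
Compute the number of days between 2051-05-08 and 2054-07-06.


From 2051-05-08 to 2054-07-06
2051-05-08: days before May = 31 + 28 + 31 + 30 = 120 (2051 is not a leap year); day of year = 120 + 8 = 128
2054-07-06: days before July = 31 + 28 + 31 + 30 + 31 + 30 = 181 (2054 is not a leap year); day of year = 181 + 6 = 187
Rest of 2051: 365 - 128 = 237
Full years 2052 (366), 2053 (365): 731
Total = 237 + 731 + 187 = 1155

1155 days


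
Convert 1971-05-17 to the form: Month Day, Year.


ISO 1971-05-17 parses as year=1971, month=05, day=17
Month 5 -> May

May 17, 1971


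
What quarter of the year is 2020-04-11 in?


Month: April (month 4)
Q1: Jan-Mar, Q2: Apr-Jun, Q3: Jul-Sep, Q4: Oct-Dec

Q2


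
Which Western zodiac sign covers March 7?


Date: March 7
Conventional tropical zodiac dates: Pisces from February 19 onward; Aries starts March 21
March 7 falls within the Pisces range

Pisces


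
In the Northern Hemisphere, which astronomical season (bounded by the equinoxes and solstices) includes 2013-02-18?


Date: February 18
Astronomical Winter (approx.; exact equinox/solstice day varies by year): December 21 to March 19
February 18 falls within the Winter window

Winter


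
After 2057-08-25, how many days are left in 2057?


Day of year: 237 of 365
Remaining = 365 - 237

128 days


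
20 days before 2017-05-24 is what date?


Start: 2017-05-24, subtract 20 days
24 - 20 = 4 stays within May 2017

Result: 2017-05-04


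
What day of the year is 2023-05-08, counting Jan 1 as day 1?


Date: May 8, 2023
Days in months 1 through 4: 120
Plus 8 days in May

Day of year: 128


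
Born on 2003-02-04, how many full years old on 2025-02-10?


Birth: 2003-02-04
Reference: 2025-02-10
Year difference: 2025 - 2003 = 22

22 years old


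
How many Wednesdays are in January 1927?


January 1927 has 31 days
Anchor: Jan 1, 1927. With p = 1927 - 1 = 1926: (p + p//4 - p//100 + p//400) mod 7 = (1926 + 481 - 19 + 4) mod 7 = 2392 mod 7 = 5 -> Saturday (Mon=0 ... Sun=6)
January 1 is the anchor itself -> Saturday
First Wednesday is January 5
Wednesdays: 5, 12, 19, 26

4 Wednesdays


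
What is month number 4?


Month 4 of 12

April


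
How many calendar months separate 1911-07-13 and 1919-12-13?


From July 1911 to December 1919
8 years * 12 = 96 months, plus 5 months = 101

101 months


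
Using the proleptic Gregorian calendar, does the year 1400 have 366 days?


Gregorian leap year rule: divisible by 4, but not by 100, unless also by 400.
1400 is divisible by 100 but not 400 -> not a leap year

No


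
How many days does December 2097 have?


December 2097

31 days


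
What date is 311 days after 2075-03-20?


Start: 2075-03-20, add 311 days
March 2075 has 31 days: 31 - 20 = 11 days to March 31 -> 300 left
April 2075 has 30 days -> 270 left
May 2075 has 31 days -> 239 left
June 2075 has 30 days -> 209 left
July 2075 has 31 days -> 178 left
August 2075 has 31 days -> 147 left
September 2075 has 30 days -> 117 left
October 2075 has 31 days -> 86 left
November 2075 has 30 days -> 56 left
December 2075 has 31 days -> 25 left
January 2076: 25 <= 31 -> lands on January 25

Result: 2076-01-25


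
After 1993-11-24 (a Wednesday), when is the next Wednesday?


Current: Wednesday
Target: Wednesday
Days ahead: 7

Next Wednesday: 1993-12-01


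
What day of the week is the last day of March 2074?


March 2074 has 31 days
Anchor: Jan 1, 2074. With p = 2074 - 1 = 2073: (p + p//4 - p//100 + p//400) mod 7 = (2073 + 518 - 20 + 5) mod 7 = 2576 mod 7 = 0 -> Monday (Mon=0 ... Sun=6)
Days before March (Jan-Feb): 59; March 1 index = (0 + 59) mod 7 = 3 -> Thursday
Last day offset: 31 - 1 = 30 days
Weekday index = (3 + 30) mod 7 = 5

Saturday, March 31


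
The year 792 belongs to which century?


Century = (year - 1) // 100 + 1
= (792 - 1) // 100 + 1
= 791 // 100 + 1
= 7 + 1

8th century


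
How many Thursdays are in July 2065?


July 2065 has 31 days
Anchor: Jan 1, 2065. With p = 2065 - 1 = 2064: (p + p//4 - p//100 + p//400) mod 7 = (2064 + 516 - 20 + 5) mod 7 = 2565 mod 7 = 3 -> Thursday (Mon=0 ... Sun=6)
Days before July (Jan-Jun): 181; July 1 index = (3 + 181) mod 7 = 2 -> Wednesday
First Thursday is July 2
Thursdays: 2, 9, 16, 23, 30

5 Thursdays


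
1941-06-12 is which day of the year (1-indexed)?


Date: June 12, 1941
Days in months 1 through 5: 151
Plus 12 days in June

Day of year: 163


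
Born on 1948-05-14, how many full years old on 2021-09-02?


Birth: 1948-05-14
Reference: 2021-09-02
Year difference: 2021 - 1948 = 73

73 years old


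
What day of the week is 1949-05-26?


Date: May 26, 1949
Anchor: Jan 1, 1949. With p = 1949 - 1 = 1948: (p + p//4 - p//100 + p//400) mod 7 = (1948 + 487 - 19 + 4) mod 7 = 2420 mod 7 = 5 -> Saturday (Mon=0 ... Sun=6)
Days before May (Jan-Apr): 120; offset = 120 + 26 - 1 = 145
Weekday index = (5 + 145) mod 7 = 3

Day of the week: Thursday


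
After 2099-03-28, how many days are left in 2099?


Day of year: 87 of 365
Remaining = 365 - 87

278 days


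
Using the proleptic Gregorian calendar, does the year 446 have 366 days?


Gregorian leap year rule: divisible by 4, but not by 100, unless also by 400.
446 is not divisible by 4 -> not a leap year

No


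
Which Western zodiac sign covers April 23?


Date: April 23
Conventional tropical zodiac dates: Taurus from April 20 onward; Gemini starts May 21
April 23 falls within the Taurus range

Taurus


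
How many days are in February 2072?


February 2072 (leap year: yes)

29 days


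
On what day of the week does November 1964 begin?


Target: November 1, 1964
Anchor: Jan 1, 1964. With p = 1964 - 1 = 1963: (p + p//4 - p//100 + p//400) mod 7 = (1963 + 490 - 19 + 4) mod 7 = 2438 mod 7 = 2 -> Wednesday (Mon=0 ... Sun=6)
Days before November (Jan-Oct): 305 days
Weekday index = (2 + 305) mod 7 = 6

Sunday


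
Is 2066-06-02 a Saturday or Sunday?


Anchor: Jan 1, 2066. With p = 2066 - 1 = 2065: (p + p//4 - p//100 + p//400) mod 7 = (2065 + 516 - 20 + 5) mod 7 = 2566 mod 7 = 4 -> Friday (Mon=0 ... Sun=6)
Day of year: 153; offset = 152
Weekday index = (4 + 152) mod 7 = 2 -> Wednesday
Weekend days: Saturday, Sunday

No


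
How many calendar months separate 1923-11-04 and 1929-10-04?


From November 1923 to October 1929
6 years * 12 = 72 months, minus 1 month = 71

71 months


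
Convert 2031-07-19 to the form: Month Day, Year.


ISO 2031-07-19 parses as year=2031, month=07, day=19
Month 7 -> July

July 19, 2031


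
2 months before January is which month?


January is month 1
1 - 2 = -1; wrap: -1 + 12 = 11

November


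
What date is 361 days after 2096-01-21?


Start: 2096-01-21, add 361 days
January 2096 has 31 days: 31 - 21 = 10 days to January 31 -> 351 left
February 2096 has 29 days -> 322 left
March 2096 has 31 days -> 291 left
April 2096 has 30 days -> 261 left
May 2096 has 31 days -> 230 left
June 2096 has 30 days -> 200 left
July 2096 has 31 days -> 169 left
August 2096 has 31 days -> 138 left
September 2096 has 30 days -> 108 left
October 2096 has 31 days -> 77 left
November 2096 has 30 days -> 47 left
December 2096 has 31 days -> 16 left
January 2097: 16 <= 31 -> lands on January 16

Result: 2097-01-16


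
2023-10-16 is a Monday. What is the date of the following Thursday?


Current: Monday
Target: Thursday
Days ahead: 3

Next Thursday: 2023-10-19


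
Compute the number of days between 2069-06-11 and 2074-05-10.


From 2069-06-11 to 2074-05-10
2069-06-11: days before June = 31 + 28 + 31 + 30 + 31 = 151 (2069 is not a leap year); day of year = 151 + 11 = 162
2074-05-10: days before May = 31 + 28 + 31 + 30 = 120 (2074 is not a leap year); day of year = 120 + 10 = 130
Rest of 2069: 365 - 162 = 203
Full years 2070 (365), 2071 (365), 2072 (366), 2073 (365): 1461
Total = 203 + 1461 + 130 = 1794

1794 days
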